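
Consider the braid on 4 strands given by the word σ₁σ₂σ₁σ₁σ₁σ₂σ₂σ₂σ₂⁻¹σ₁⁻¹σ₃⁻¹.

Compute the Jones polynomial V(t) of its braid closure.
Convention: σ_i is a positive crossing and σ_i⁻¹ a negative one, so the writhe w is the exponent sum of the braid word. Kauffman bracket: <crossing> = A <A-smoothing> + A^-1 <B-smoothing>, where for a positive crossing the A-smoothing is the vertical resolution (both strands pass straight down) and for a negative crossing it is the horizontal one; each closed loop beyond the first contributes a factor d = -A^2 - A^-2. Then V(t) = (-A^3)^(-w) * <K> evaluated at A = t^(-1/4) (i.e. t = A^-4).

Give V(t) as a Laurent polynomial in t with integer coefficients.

The presented braid s1 s2 s1 s1 s1 s2 s2 s2 s2^-1 s1^-1 s3^-1 on 4 strands reduces by inverse Markov moves (closure unchanged at each step):
  Destabilize: the word has the form β·s3^-1 where s3^-1 occurs only as the final letter (β ∈ B_3); drop it and the last strand → 3 strands.
  Deconjugate: the word is γ·β·γ⁻¹ with γ = s1 s2 (prefix) and γ⁻¹ = s2^-1 s1^-1 (suffix); strip both.
Reduced to β = s1 s1 s1 s2 s2 s2 on 3 strands, 6 crossings.
Compute on β:
Braid: s1 s1 s1 s2 s2 s2 on 3 strands, 6 crossings.
Writhe w = (#positive) - (#negative) = 6 - 0 = 6.
Computing the Kauffman bracket via state sum. There are 2^6 = 64 states.
Smooth each crossing (0=||, 1=⌣⌢); contribution A^(Σ sign_k(1-2s_k)) * d^(L-1).
Tabulate the states by total A-exponent and number of loops L (A-exp: L × count):
  A^6: L=3 ×1
  A^4: L=2 ×6
  A^2: L=1 ×9, L=3 ×6
  A^0: L=2 ×18, L=4 ×2
  A^-2: L=3 ×15
  A^-4: L=4 ×6
  A^-6: L=5 ×1
Each group contributes A^e * Σ count * d^(L-1):
Powers of d = -A^2 - A^-2: d^2 = A^4 + 2 + A^-4; d^3 = -A^6 - 3*A^2 - 3*A^-2 - A^-6; d^4 = A^8 + 4*A^4 + 6 + 4*A^-4 + A^-8.
  A^6 * (d^2) = A^10 + 2*A^6 + A^2
  A^4 * (6*d) = -6*A^6 - 6*A^2
  A^2 * (9 + 6*d^2) = 6*A^6 + 21*A^2 + 6*A^-2
  A^0 * (18*d + 2*d^3) = -2*A^6 - 24*A^2 - 24*A^-2 - 2*A^-6
  A^-2 * (15*d^2) = 15*A^2 + 30*A^-2 + 15*A^-6
  A^-4 * (6*d^3) = -6*A^2 - 18*A^-2 - 18*A^-6 - 6*A^-10
  A^-6 * (d^4) = A^2 + 4*A^-2 + 6*A^-6 + 4*A^-10 + A^-14
Summing the groups: <K> = A^10 + 2*A^2 - 2*A^-2 + A^-6 - 2*A^-10 + A^-14
Normalise by the writhe: (-A^3)^(-w) = (-A^3)^(-6) = A^-18, so f(A) = A^-18 * <K> = A^-8 + 2*A^-16 - 2*A^-20 + A^-24 - 2*A^-28 + A^-32.
Substitute A = t^(-1/4), i.e. A^e → t^(-e/4): V(t) = t^8 - 2*t^7 + t^6 - 2*t^5 + 2*t^4 + t^2

Answer: t^8 - 2*t^7 + t^6 - 2*t^5 + 2*t^4 + t^2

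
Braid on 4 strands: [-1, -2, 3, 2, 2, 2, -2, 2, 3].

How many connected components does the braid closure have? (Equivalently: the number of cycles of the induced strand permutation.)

1

Derivation:
Track the strand permutation on 4 strands, starting from identity.
  step 1: s1^-1 swaps positions 1,2 -> [2 1 3 4]
  step 2: s2^-1 swaps positions 2,3 -> [2 3 1 4]
  step 3: s3 swaps positions 3,4 -> [2 3 4 1]
  step 4: s2 swaps positions 2,3 -> [2 4 3 1]
  step 5: s2 swaps positions 2,3 -> [2 3 4 1]
  step 6: s2 swaps positions 2,3 -> [2 4 3 1]
  step 7: s2^-1 swaps positions 2,3 -> [2 3 4 1]
  step 8: s2 swaps positions 2,3 -> [2 4 3 1]
  step 9: s3 swaps positions 3,4 -> [2 4 1 3]
Final permutation (position -> original strand): [2 4 1 3]
Closure components = cycle count of this permutation = 1.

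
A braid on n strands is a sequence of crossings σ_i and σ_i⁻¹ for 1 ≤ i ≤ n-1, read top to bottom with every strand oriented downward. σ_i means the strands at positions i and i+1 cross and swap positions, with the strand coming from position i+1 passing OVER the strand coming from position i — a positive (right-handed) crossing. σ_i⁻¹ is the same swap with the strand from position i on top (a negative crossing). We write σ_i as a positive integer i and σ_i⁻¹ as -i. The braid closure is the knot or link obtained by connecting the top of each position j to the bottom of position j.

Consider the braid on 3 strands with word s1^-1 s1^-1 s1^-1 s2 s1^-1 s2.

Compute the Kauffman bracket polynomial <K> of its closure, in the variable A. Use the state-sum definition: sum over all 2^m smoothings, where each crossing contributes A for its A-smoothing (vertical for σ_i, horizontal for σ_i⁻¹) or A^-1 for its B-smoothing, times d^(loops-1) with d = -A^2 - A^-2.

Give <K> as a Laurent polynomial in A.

Braid: s1^-1 s1^-1 s1^-1 s2 s1^-1 s2 on 3 strands, 6 crossings.
Writhe w = (#positive) - (#negative) = 2 - 4 = -2.
Computing the Kauffman bracket via state sum. There are 2^6 = 64 states.
Smooth each crossing (0=||, 1=⌣⌢); contribution A^(Σ sign_k(1-2s_k)) * d^(L-1).
Tabulate the states by total A-exponent and number of loops L (A-exp: L × count):
  A^6: L=5 ×1
  A^4: L=4 ×6
  A^2: L=3 ×15
  A^0: L=2 ×19, L=4 ×1
  A^-2: L=1 ×11, L=3 ×4
  A^-4: L=2 ×6
  A^-6: L=3 ×1
Each group contributes A^e * Σ count * d^(L-1):
Powers of d = -A^2 - A^-2: d^2 = A^4 + 2 + A^-4; d^3 = -A^6 - 3*A^2 - 3*A^-2 - A^-6; d^4 = A^8 + 4*A^4 + 6 + 4*A^-4 + A^-8.
  A^6 * (d^4) = A^14 + 4*A^10 + 6*A^6 + 4*A^2 + A^-2
  A^4 * (6*d^3) = -6*A^10 - 18*A^6 - 18*A^2 - 6*A^-2
  A^2 * (15*d^2) = 15*A^6 + 30*A^2 + 15*A^-2
  A^0 * (19*d + d^3) = -A^6 - 22*A^2 - 22*A^-2 - A^-6
  A^-2 * (11 + 4*d^2) = 4*A^2 + 19*A^-2 + 4*A^-6
  A^-4 * (6*d) = -6*A^-2 - 6*A^-6
  A^-6 * (d^2) = A^-2 + 2*A^-6 + A^-10
Summing the groups: <K> = A^14 - 2*A^10 + 2*A^6 - 2*A^2 + 2*A^-2 - A^-6 + A^-10

Answer: A^14 - 2*A^10 + 2*A^6 - 2*A^2 + 2*A^-2 - A^-6 + A^-10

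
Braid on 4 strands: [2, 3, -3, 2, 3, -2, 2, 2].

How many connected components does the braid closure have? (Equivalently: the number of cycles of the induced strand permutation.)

2

Derivation:
Track the strand permutation on 4 strands, starting from identity.
  step 1: s2 swaps positions 2,3 -> [1 3 2 4]
  step 2: s3 swaps positions 3,4 -> [1 3 4 2]
  step 3: s3^-1 swaps positions 3,4 -> [1 3 2 4]
  step 4: s2 swaps positions 2,3 -> [1 2 3 4]
  step 5: s3 swaps positions 3,4 -> [1 2 4 3]
  step 6: s2^-1 swaps positions 2,3 -> [1 4 2 3]
  step 7: s2 swaps positions 2,3 -> [1 2 4 3]
  step 8: s2 swaps positions 2,3 -> [1 4 2 3]
Final permutation (position -> original strand): [1 4 2 3]
Closure components = cycle count of this permutation = 2.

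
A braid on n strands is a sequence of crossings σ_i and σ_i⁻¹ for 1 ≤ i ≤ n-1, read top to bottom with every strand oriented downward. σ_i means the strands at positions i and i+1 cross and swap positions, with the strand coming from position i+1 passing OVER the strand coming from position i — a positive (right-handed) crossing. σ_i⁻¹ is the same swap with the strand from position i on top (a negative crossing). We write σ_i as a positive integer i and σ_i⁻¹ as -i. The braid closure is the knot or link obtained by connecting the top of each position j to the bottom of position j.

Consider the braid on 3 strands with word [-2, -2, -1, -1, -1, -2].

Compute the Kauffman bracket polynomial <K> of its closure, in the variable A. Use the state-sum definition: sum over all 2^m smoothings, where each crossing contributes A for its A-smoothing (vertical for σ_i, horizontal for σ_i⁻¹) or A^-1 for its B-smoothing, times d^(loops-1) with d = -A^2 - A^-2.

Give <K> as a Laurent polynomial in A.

Braid: s2^-1 s2^-1 s1^-1 s1^-1 s1^-1 s2^-1 on 3 strands, 6 crossings.
Writhe w = (#positive) - (#negative) = 0 - 6 = -6.
State-sum expansion of <K>. There are 2^6 = 64 states.
Each crossing splits two ways (0=vertical, 1=horizontal). The state's weight is A^(#A-smoothings - #B-smoothings) * d^(loops - 1).
Tabulate the states by total A-exponent and number of loops L (A-exp: L × count):
  A^6: L=5 ×1
  A^4: L=4 ×6
  A^2: L=3 ×15
  A^0: L=2 ×18, L=4 ×2
  A^-2: L=1 ×9, L=3 ×6
  A^-4: L=2 ×6
  A^-6: L=3 ×1
Each group contributes A^e * Σ count * d^(L-1):
Powers of d = -A^2 - A^-2: d^2 = A^4 + 2 + A^-4; d^3 = -A^6 - 3*A^2 - 3*A^-2 - A^-6; d^4 = A^8 + 4*A^4 + 6 + 4*A^-4 + A^-8.
  A^6 * (d^4) = A^14 + 4*A^10 + 6*A^6 + 4*A^2 + A^-2
  A^4 * (6*d^3) = -6*A^10 - 18*A^6 - 18*A^2 - 6*A^-2
  A^2 * (15*d^2) = 15*A^6 + 30*A^2 + 15*A^-2
  A^0 * (18*d + 2*d^3) = -2*A^6 - 24*A^2 - 24*A^-2 - 2*A^-6
  A^-2 * (9 + 6*d^2) = 6*A^2 + 21*A^-2 + 6*A^-6
  A^-4 * (6*d) = -6*A^-2 - 6*A^-6
  A^-6 * (d^2) = A^-2 + 2*A^-6 + A^-10
Summing the groups: <K> = A^14 - 2*A^10 + A^6 - 2*A^2 + 2*A^-2 + A^-10

Answer: A^14 - 2*A^10 + A^6 - 2*A^2 + 2*A^-2 + A^-10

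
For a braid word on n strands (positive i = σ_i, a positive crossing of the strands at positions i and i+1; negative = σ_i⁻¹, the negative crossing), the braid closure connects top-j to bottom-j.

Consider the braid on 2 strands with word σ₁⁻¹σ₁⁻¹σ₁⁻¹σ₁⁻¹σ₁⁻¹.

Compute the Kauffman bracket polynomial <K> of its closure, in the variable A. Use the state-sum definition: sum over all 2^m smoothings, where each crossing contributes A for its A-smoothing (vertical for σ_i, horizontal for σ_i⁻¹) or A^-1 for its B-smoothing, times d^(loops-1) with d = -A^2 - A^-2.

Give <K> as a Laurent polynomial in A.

Braid: s1^-1 s1^-1 s1^-1 s1^-1 s1^-1 on 2 strands, 5 crossings.
Writhe w = (#positive) - (#negative) = 0 - 5 = -5.
Enumerate smoothing states for the bracket polynomial. There are 2^5 = 32 states.
Each crossing splits two ways (0=vertical, 1=horizontal). The state's weight is A^(#A-smoothings - #B-smoothings) * d^(loops - 1).
  state 00000: A-exp=-5, loops=2, term = A^-5 * d^1
  state 00001: A-exp=-3, loops=1, term = A^-3 * d^0
  state 00010: A-exp=-3, loops=1, term = A^-3 * d^0
  state 00011: A-exp=-1, loops=2, term = A^-1 * d^1
  state 00100: A-exp=-3, loops=1, term = A^-3 * d^0
  state 00101: A-exp=-1, loops=2, term = A^-1 * d^1
  state 00110: A-exp=-1, loops=2, term = A^-1 * d^1
  state 00111: A-exp=+1, loops=3, term = A^1 * d^2
  state 01000: A-exp=-3, loops=1, term = A^-3 * d^0
  state 01001: A-exp=-1, loops=2, term = A^-1 * d^1
  state 01010: A-exp=-1, loops=2, term = A^-1 * d^1
  state 01011: A-exp=+1, loops=3, term = A^1 * d^2
  state 01100: A-exp=-1, loops=2, term = A^-1 * d^1
  state 01101: A-exp=+1, loops=3, term = A^1 * d^2
  state 01110: A-exp=+1, loops=3, term = A^1 * d^2
  state 01111: A-exp=+3, loops=4, term = A^3 * d^3
  state 10000: A-exp=-3, loops=1, term = A^-3 * d^0
  state 10001: A-exp=-1, loops=2, term = A^-1 * d^1
  state 10010: A-exp=-1, loops=2, term = A^-1 * d^1
  state 10011: A-exp=+1, loops=3, term = A^1 * d^2
  state 10100: A-exp=-1, loops=2, term = A^-1 * d^1
  state 10101: A-exp=+1, loops=3, term = A^1 * d^2
  state 10110: A-exp=+1, loops=3, term = A^1 * d^2
  state 10111: A-exp=+3, loops=4, term = A^3 * d^3
  state 11000: A-exp=-1, loops=2, term = A^-1 * d^1
  state 11001: A-exp=+1, loops=3, term = A^1 * d^2
  state 11010: A-exp=+1, loops=3, term = A^1 * d^2
  state 11011: A-exp=+3, loops=4, term = A^3 * d^3
  state 11100: A-exp=+1, loops=3, term = A^1 * d^2
  state 11101: A-exp=+3, loops=4, term = A^3 * d^3
  state 11110: A-exp=+3, loops=4, term = A^3 * d^3
  state 11111: A-exp=+5, loops=5, term = A^5 * d^4
Collect the terms by A-exponent (count of states per loop number):
Powers of d = -A^2 - A^-2: d^2 = A^4 + 2 + A^-4; d^3 = -A^6 - 3*A^2 - 3*A^-2 - A^-6; d^4 = A^8 + 4*A^4 + 6 + 4*A^-4 + A^-8.
  A^5 * (d^4) = A^13 + 4*A^9 + 6*A^5 + 4*A + A^-3
  A^3 * (5*d^3) = -5*A^9 - 15*A^5 - 15*A - 5*A^-3
  A^1 * (10*d^2) = 10*A^5 + 20*A + 10*A^-3
  A^-1 * (10*d) = -10*A - 10*A^-3
  A^-3 * (5) = 5*A^-3
  A^-5 * (d) = -A^-3 - A^-7
Summing the groups: <K> = A^13 - A^9 + A^5 - A - A^-7

Answer: A^13 - A^9 + A^5 - A - A^-7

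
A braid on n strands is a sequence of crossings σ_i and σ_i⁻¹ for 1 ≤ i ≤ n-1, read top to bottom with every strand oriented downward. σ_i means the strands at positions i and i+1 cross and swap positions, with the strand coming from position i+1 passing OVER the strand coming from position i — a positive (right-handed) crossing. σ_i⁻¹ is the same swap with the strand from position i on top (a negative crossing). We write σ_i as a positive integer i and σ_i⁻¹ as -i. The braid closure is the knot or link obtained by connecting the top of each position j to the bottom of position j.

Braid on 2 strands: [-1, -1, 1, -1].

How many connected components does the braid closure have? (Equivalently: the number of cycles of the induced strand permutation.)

Track the strand permutation on 2 strands, starting from identity.
  step 1: s1^-1 swaps positions 1,2 -> [2 1]
  step 2: s1^-1 swaps positions 1,2 -> [1 2]
  step 3: s1 swaps positions 1,2 -> [2 1]
  step 4: s1^-1 swaps positions 1,2 -> [1 2]
Final permutation (position -> original strand): [1 2]
Closure components = cycle count of this permutation = 2.

Answer: 2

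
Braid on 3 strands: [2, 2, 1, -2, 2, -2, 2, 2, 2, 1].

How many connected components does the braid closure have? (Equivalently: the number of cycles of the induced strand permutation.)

Track the strand permutation on 3 strands, starting from identity.
  step 1: s2 swaps positions 2,3 -> [1 3 2]
  step 2: s2 swaps positions 2,3 -> [1 2 3]
  step 3: s1 swaps positions 1,2 -> [2 1 3]
  step 4: s2^-1 swaps positions 2,3 -> [2 3 1]
  step 5: s2 swaps positions 2,3 -> [2 1 3]
  step 6: s2^-1 swaps positions 2,3 -> [2 3 1]
  step 7: s2 swaps positions 2,3 -> [2 1 3]
  step 8: s2 swaps positions 2,3 -> [2 3 1]
  step 9: s2 swaps positions 2,3 -> [2 1 3]
  step 10: s1 swaps positions 1,2 -> [1 2 3]
Final permutation (position -> original strand): [1 2 3]
Closure components = cycle count of this permutation = 3.

Answer: 3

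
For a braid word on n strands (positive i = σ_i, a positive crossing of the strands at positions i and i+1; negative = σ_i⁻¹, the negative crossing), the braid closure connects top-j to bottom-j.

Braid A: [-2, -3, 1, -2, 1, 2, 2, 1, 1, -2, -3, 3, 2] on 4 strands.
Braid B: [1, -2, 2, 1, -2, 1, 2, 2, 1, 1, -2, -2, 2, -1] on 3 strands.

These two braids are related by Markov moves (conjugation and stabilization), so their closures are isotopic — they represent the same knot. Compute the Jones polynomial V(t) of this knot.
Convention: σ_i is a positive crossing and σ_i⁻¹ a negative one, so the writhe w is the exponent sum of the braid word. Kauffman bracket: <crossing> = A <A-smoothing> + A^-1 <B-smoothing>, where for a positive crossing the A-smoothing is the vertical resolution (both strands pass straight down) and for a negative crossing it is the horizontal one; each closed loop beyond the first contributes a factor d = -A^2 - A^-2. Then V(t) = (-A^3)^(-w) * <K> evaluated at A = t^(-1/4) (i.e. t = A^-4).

t^7 - 2*t^6 + 2*t^5 - 3*t^4 + 3*t^3 - 2*t^2 + 2*t

Derivation:
Markov-equivalent braids have isotopic closures, hence identical knot invariants. Strip the Markov moves from each word to reach a common short braid β, then compute V(t) once on β.
Braid A: s2^-1 s3^-1 s1 s2^-1 s1 s2 s2 s1 s1 s2^-1 s3^-1 s3 s2 on 4 strands reduces by inverse Markov moves (closure unchanged at each step):
  Deconjugate: the word is γ·β·γ⁻¹ with γ = s2^-1 s3^-1 (prefix) and γ⁻¹ = s3 s2 (suffix); strip both.
  Destabilize: the word has the form β·s3^-1 where s3^-1 occurs only as the final letter (β ∈ B_3); drop it and the last strand → 3 strands.
Reduced to β = s1 s2^-1 s1 s2 s2 s1 s1 s2^-1 on 3 strands, 8 crossings.
Braid B: s1 s2^-1 s2 s1 s2^-1 s1 s2 s2 s1 s1 s2^-1 s2^-1 s2 s1^-1 on 3 strands reduces by inverse Markov moves (closure unchanged at each step):
  Deconjugate: the word is γ·β·γ⁻¹ with γ = s1 (prefix) and γ⁻¹ = s1^-1 (suffix); strip both.
  Deconjugate: the word is γ·β·γ⁻¹ with γ = s2^-1 s2 (prefix) and γ⁻¹ = s2^-1 s2 (suffix); strip both.
Reduced to β = s1 s2^-1 s1 s2 s2 s1 s1 s2^-1 on 3 strands, 8 crossings.
Both give the same β = s1 s2^-1 s1 s2 s2 s1 s1 s2^-1 on 3 strands, so one state sum suffices:
Braid: s1 s2^-1 s1 s2 s2 s1 s1 s2^-1 on 3 strands, 8 crossings.
Writhe w = (#positive) - (#negative) = 6 - 2 = 4.
Computing the Kauffman bracket via state sum. There are 2^8 = 256 states.
For each crossing: s=0 is the vertical smoothing, s=1 horizontal. Crossing k contributes A^(sign_k * (1 - 2*s_k)); loop factor d = -A^2 - A^-2.
Tabulate the states by total A-exponent and number of loops L (A-exp: L × count):
  A^8: L=3 ×1
  A^6: L=2 ×6, L=4 ×2
  A^4: L=1 ×11, L=3 ×16, L=5 ×1
  A^2: L=2 ×47, L=4 ×9
  A^0: L=1 ×26, L=3 ×43, L=5 ×1
  A^-2: L=2 ×41, L=4 ×15
  A^-4: L=3 ×26, L=5 ×2
  A^-6: L=4 ×8
  A^-8: L=5 ×1
Each group contributes A^e * Σ count * d^(L-1):
Powers of d = -A^2 - A^-2: d^2 = A^4 + 2 + A^-4; d^3 = -A^6 - 3*A^2 - 3*A^-2 - A^-6; d^4 = A^8 + 4*A^4 + 6 + 4*A^-4 + A^-8.
  A^8 * (d^2) = A^12 + 2*A^8 + A^4
  A^6 * (6*d + 2*d^3) = -2*A^12 - 12*A^8 - 12*A^4 - 2
  A^4 * (11 + 16*d^2 + d^4) = A^12 + 20*A^8 + 49*A^4 + 20 + A^-4
  A^2 * (47*d + 9*d^3) = -9*A^8 - 74*A^4 - 74 - 9*A^-4
  A^0 * (26 + 43*d^2 + d^4) = A^8 + 47*A^4 + 118 + 47*A^-4 + A^-8
  A^-2 * (41*d + 15*d^3) = -15*A^4 - 86 - 86*A^-4 - 15*A^-8
  A^-4 * (26*d^2 + 2*d^4) = 2*A^4 + 34 + 64*A^-4 + 34*A^-8 + 2*A^-12
  A^-6 * (8*d^3) = -8 - 24*A^-4 - 24*A^-8 - 8*A^-12
  A^-8 * (d^4) = 1 + 4*A^-4 + 6*A^-8 + 4*A^-12 + A^-16
Summing the groups: <K> = 2*A^8 - 2*A^4 + 3 - 3*A^-4 + 2*A^-8 - 2*A^-12 + A^-16
Normalise by the writhe: (-A^3)^(-w) = (-A^3)^(-4) = A^-12, so f(A) = A^-12 * <K> = 2*A^-4 - 2*A^-8 + 3*A^-12 - 3*A^-16 + 2*A^-20 - 2*A^-24 + A^-28.
Substitute A = t^(-1/4), i.e. A^e → t^(-e/4): V(t) = t^7 - 2*t^6 + 2*t^5 - 3*t^4 + 3*t^3 - 2*t^2 + 2*t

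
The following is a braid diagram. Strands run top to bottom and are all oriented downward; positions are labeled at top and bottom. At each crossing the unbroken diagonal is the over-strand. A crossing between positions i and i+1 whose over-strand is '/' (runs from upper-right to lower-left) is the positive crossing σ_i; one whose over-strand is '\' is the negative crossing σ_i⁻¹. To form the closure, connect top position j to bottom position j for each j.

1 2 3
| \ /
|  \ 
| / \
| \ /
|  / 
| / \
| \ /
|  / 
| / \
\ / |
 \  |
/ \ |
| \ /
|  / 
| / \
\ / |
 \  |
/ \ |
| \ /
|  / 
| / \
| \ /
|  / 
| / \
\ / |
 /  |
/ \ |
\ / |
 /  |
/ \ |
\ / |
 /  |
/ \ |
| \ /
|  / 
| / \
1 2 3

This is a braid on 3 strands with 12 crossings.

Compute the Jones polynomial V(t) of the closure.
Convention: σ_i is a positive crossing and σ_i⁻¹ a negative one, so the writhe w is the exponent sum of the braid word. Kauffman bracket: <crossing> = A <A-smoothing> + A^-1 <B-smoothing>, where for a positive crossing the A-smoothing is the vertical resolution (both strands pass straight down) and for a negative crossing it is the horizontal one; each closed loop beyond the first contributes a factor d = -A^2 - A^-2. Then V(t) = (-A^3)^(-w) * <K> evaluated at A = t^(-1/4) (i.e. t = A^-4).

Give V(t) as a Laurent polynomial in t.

t^10 - 4*t^9 + 6*t^8 - 8*t^7 + 9*t^6 - 8*t^5 + 7*t^4 - 4*t^3 + 2*t^2

Derivation:
Reading the diagram top to bottom ('/'-over between positions i,i+1 = s_i, '\'-over = s_i^-1): braid word = s2^-1 s2 s2 s1^-1 s2 s1^-1 s2 s2 s1 s1 s1 s2.
The presented braid s2^-1 s2 s2 s1^-1 s2 s1^-1 s2 s2 s1 s1 s1 s2 on 3 strands reduces by inverse Markov moves (closure unchanged at each step):
  Deconjugate: the word is γ·β·γ⁻¹ with γ = s2^-1 (prefix) and γ⁻¹ = s2 (suffix); strip both.
Reduced to β = s2 s2 s1^-1 s2 s1^-1 s2 s2 s1 s1 s1 on 3 strands, 10 crossings.
Compute on β:
Braid: s2 s2 s1^-1 s2 s1^-1 s2 s2 s1 s1 s1 on 3 strands, 10 crossings.
Writhe w = (#positive) - (#negative) = 8 - 2 = 6.
Enumerate smoothing states for the bracket polynomial. There are 2^10 = 1024 states.
Each crossing splits two ways (0=vertical, 1=horizontal). The state's weight is A^(#A-smoothings - #B-smoothings) * d^(loops - 1).
Tabulate the states by total A-exponent and number of loops L (A-exp: L × count):
  A^10: L=3 ×1
  A^8: L=2 ×7, L=4 ×3
  A^6: L=1 ×14, L=3 ×28, L=5 ×3
  A^4: L=2 ×88, L=4 ×31, L=6 ×1
  A^2: L=1 ×63, L=3 ×133, L=5 ×14
  A^0: L=2 ×159, L=4 ×91, L=6 ×2
  A^-2: L=3 ×180, L=5 ×30
  A^-4: L=4 ×116, L=6 ×4
  A^-6: L=5 ×45
  A^-8: L=6 ×10
  A^-10: L=7 ×1
Each group contributes A^e * Σ count * d^(L-1):
Powers of d = -A^2 - A^-2: d^2 = A^4 + 2 + A^-4; d^3 = -A^6 - 3*A^2 - 3*A^-2 - A^-6; d^4 = A^8 + 4*A^4 + 6 + 4*A^-4 + A^-8; d^5 = -A^10 - 5*A^6 - 10*A^2 - 10*A^-2 - 5*A^-6 - A^-10; d^6 = A^12 + 6*A^8 + 15*A^4 + 20 + 15*A^-4 + 6*A^-8 + A^-12.
  A^10 * (d^2) = A^14 + 2*A^10 + A^6
  A^8 * (7*d + 3*d^3) = -3*A^14 - 16*A^10 - 16*A^6 - 3*A^2
  A^6 * (14 + 28*d^2 + 3*d^4) = 3*A^14 + 40*A^10 + 88*A^6 + 40*A^2 + 3*A^-2
  A^4 * (88*d + 31*d^3 + d^5) = -A^14 - 36*A^10 - 191*A^6 - 191*A^2 - 36*A^-2 - A^-6
  A^2 * (63 + 133*d^2 + 14*d^4) = 14*A^10 + 189*A^6 + 413*A^2 + 189*A^-2 + 14*A^-6
  A^0 * (159*d + 91*d^3 + 2*d^5) = -2*A^10 - 101*A^6 - 452*A^2 - 452*A^-2 - 101*A^-6 - 2*A^-10
  A^-2 * (180*d^2 + 30*d^4) = 30*A^6 + 300*A^2 + 540*A^-2 + 300*A^-6 + 30*A^-10
  A^-4 * (116*d^3 + 4*d^5) = -4*A^6 - 136*A^2 - 388*A^-2 - 388*A^-6 - 136*A^-10 - 4*A^-14
  A^-6 * (45*d^4) = 45*A^2 + 180*A^-2 + 270*A^-6 + 180*A^-10 + 45*A^-14
  A^-8 * (10*d^5) = -10*A^2 - 50*A^-2 - 100*A^-6 - 100*A^-10 - 50*A^-14 - 10*A^-18
  A^-10 * (d^6) = A^2 + 6*A^-2 + 15*A^-6 + 20*A^-10 + 15*A^-14 + 6*A^-18 + A^-22
Summing the groups: <K> = 2*A^10 - 4*A^6 + 7*A^2 - 8*A^-2 + 9*A^-6 - 8*A^-10 + 6*A^-14 - 4*A^-18 + A^-22
Normalise by the writhe: (-A^3)^(-w) = (-A^3)^(-6) = A^-18, so f(A) = A^-18 * <K> = 2*A^-8 - 4*A^-12 + 7*A^-16 - 8*A^-20 + 9*A^-24 - 8*A^-28 + 6*A^-32 - 4*A^-36 + A^-40.
Substitute A = t^(-1/4), i.e. A^e → t^(-e/4): V(t) = t^10 - 4*t^9 + 6*t^8 - 8*t^7 + 9*t^6 - 8*t^5 + 7*t^4 - 4*t^3 + 2*t^2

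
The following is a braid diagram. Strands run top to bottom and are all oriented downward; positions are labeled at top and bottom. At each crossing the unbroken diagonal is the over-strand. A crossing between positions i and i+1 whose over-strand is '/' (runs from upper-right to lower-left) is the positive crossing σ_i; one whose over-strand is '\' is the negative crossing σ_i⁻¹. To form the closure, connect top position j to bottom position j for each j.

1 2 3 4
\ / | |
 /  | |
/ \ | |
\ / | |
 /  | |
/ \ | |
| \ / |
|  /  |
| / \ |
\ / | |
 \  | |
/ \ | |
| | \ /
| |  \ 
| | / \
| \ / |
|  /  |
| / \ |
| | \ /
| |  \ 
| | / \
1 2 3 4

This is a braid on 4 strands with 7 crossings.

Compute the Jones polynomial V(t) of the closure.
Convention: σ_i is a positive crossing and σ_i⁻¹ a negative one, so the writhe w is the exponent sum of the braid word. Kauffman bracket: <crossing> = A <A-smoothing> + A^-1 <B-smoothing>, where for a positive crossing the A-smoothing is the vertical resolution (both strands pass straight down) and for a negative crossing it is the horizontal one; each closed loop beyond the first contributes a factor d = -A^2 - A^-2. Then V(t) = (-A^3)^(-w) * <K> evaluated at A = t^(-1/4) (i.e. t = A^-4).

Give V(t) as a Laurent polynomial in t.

Reading the diagram top to bottom ('/'-over between positions i,i+1 = s_i, '\'-over = s_i^-1): braid word = s1 s1 s2 s1^-1 s3^-1 s2 s3^-1.
Braid: s1 s1 s2 s1^-1 s3^-1 s2 s3^-1 on 4 strands, 7 crossings.
Writhe w = (#positive) - (#negative) = 4 - 3 = 1.
Computing the Kauffman bracket via state sum. There are 2^7 = 128 states.
For each crossing: s=0 is the vertical smoothing, s=1 horizontal. Crossing k contributes A^(sign_k * (1 - 2*s_k)); loop factor d = -A^2 - A^-2.
Tabulate the states by total A-exponent and number of loops L (A-exp: L × count):
  A^7: L=3 ×1
  A^5: L=2 ×4, L=4 ×3
  A^3: L=1 ×5, L=3 ×15, L=5 ×1
  A^1: L=2 ×27, L=4 ×8
  A^-1: L=1 ×14, L=3 ×20, L=5 ×1
  A^-3: L=2 ×17, L=4 ×4
  A^-5: L=3 ×7
  A^-7: L=4 ×1
Each group contributes A^e * Σ count * d^(L-1):
Powers of d = -A^2 - A^-2: d^2 = A^4 + 2 + A^-4; d^3 = -A^6 - 3*A^2 - 3*A^-2 - A^-6; d^4 = A^8 + 4*A^4 + 6 + 4*A^-4 + A^-8.
  A^7 * (d^2) = A^11 + 2*A^7 + A^3
  A^5 * (4*d + 3*d^3) = -3*A^11 - 13*A^7 - 13*A^3 - 3*A^-1
  A^3 * (5 + 15*d^2 + d^4) = A^11 + 19*A^7 + 41*A^3 + 19*A^-1 + A^-5
  A^1 * (27*d + 8*d^3) = -8*A^7 - 51*A^3 - 51*A^-1 - 8*A^-5
  A^-1 * (14 + 20*d^2 + d^4) = A^7 + 24*A^3 + 60*A^-1 + 24*A^-5 + A^-9
  A^-3 * (17*d + 4*d^3) = -4*A^3 - 29*A^-1 - 29*A^-5 - 4*A^-9
  A^-5 * (7*d^2) = 7*A^-1 + 14*A^-5 + 7*A^-9
  A^-7 * (d^3) = -A^-1 - 3*A^-5 - 3*A^-9 - A^-13
Summing the groups: <K> = -A^11 + A^7 - 2*A^3 + 2*A^-1 - A^-5 + A^-9 - A^-13
Normalise by the writhe: (-A^3)^(-w) = (-A^3)^(-1) = -A^-3, so f(A) = -A^-3 * <K> = A^8 - A^4 + 2 - 2*A^-4 + A^-8 - A^-12 + A^-16.
Substitute A = t^(-1/4), i.e. A^e → t^(-e/4): V(t) = t^4 - t^3 + t^2 - 2*t + 2 - t^-1 + t^-2

Answer: t^4 - t^3 + t^2 - 2*t + 2 - t^-1 + t^-2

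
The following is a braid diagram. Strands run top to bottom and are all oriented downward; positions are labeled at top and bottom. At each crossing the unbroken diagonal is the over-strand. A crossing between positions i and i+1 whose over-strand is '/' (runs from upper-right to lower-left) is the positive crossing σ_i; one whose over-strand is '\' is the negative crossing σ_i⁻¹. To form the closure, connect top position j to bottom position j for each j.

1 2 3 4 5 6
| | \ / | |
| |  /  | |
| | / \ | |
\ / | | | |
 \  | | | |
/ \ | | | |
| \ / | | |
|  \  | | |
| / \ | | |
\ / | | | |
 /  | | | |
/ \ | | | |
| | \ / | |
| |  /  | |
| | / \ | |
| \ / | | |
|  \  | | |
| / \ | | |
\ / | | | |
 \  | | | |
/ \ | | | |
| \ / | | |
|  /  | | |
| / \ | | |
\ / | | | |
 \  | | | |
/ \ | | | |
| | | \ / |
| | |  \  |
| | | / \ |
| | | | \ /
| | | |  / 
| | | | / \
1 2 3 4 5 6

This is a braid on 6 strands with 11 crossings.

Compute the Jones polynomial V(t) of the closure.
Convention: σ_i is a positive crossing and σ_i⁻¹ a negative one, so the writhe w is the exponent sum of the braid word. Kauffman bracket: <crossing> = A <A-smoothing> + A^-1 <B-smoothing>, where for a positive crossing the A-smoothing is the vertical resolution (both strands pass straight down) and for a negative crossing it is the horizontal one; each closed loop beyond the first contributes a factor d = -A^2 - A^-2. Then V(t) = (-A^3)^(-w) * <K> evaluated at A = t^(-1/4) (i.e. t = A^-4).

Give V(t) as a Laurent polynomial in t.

t^2 - 2*t + 3 - 3*t^-1 + 3*t^-2 - 2*t^-3 + 2*t^-4 - t^-5

Derivation:
Reading the diagram top to bottom ('/'-over between positions i,i+1 = s_i, '\'-over = s_i^-1): braid word = s3 s1^-1 s2^-1 s1 s3 s2^-1 s1^-1 s2 s1^-1 s4^-1 s5.
The presented braid s3 s1^-1 s2^-1 s1 s3 s2^-1 s1^-1 s2 s1^-1 s4^-1 s5 on 6 strands reduces by inverse Markov moves (closure unchanged at each step):
  Destabilize: the word has the form β·s5 where s5 occurs only as the final letter (β ∈ B_5); drop it and the last strand → 5 strands.
  Destabilize: the word has the form β·s4^-1 where s4^-1 occurs only as the final letter (β ∈ B_4); drop it and the last strand → 4 strands.
Reduced to β = s3 s1^-1 s2^-1 s1 s3 s2^-1 s1^-1 s2 s1^-1 on 4 strands, 9 crossings.
Compute on β:
Braid: s3 s1^-1 s2^-1 s1 s3 s2^-1 s1^-1 s2 s1^-1 on 4 strands, 9 crossings.
Writhe w = (#positive) - (#negative) = 4 - 5 = -1.
Computing the Kauffman bracket via state sum. There are 2^9 = 512 states.
Smooth each crossing (0=||, 1=⌣⌢); contribution A^(Σ sign_k(1-2s_k)) * d^(L-1).
Tabulate the states by total A-exponent and number of loops L (A-exp: L × count):
  A^9: L=5 ×1
  A^7: L=4 ×9
  A^5: L=3 ×32, L=5 ×4
  A^3: L=2 ×53, L=4 ×30, L=6 ×1
  A^1: L=1 ×35, L=3 ×80, L=5 ×11
  A^-1: L=2 ×86, L=4 ×39, L=6 ×1
  A^-3: L=1 ×21, L=3 ×58, L=5 ×5
  A^-5: L=2 ×26, L=4 ×10
  A^-7: L=1 ×3, L=3 ×6
  A^-9: L=2 ×1
Each group contributes A^e * Σ count * d^(L-1):
Powers of d = -A^2 - A^-2: d^2 = A^4 + 2 + A^-4; d^3 = -A^6 - 3*A^2 - 3*A^-2 - A^-6; d^4 = A^8 + 4*A^4 + 6 + 4*A^-4 + A^-8; d^5 = -A^10 - 5*A^6 - 10*A^2 - 10*A^-2 - 5*A^-6 - A^-10.
  A^9 * (d^4) = A^17 + 4*A^13 + 6*A^9 + 4*A^5 + A
  A^7 * (9*d^3) = -9*A^13 - 27*A^9 - 27*A^5 - 9*A
  A^5 * (32*d^2 + 4*d^4) = 4*A^13 + 48*A^9 + 88*A^5 + 48*A + 4*A^-3
  A^3 * (53*d + 30*d^3 + d^5) = -A^13 - 35*A^9 - 153*A^5 - 153*A - 35*A^-3 - A^-7
  A^1 * (35 + 80*d^2 + 11*d^4) = 11*A^9 + 124*A^5 + 261*A + 124*A^-3 + 11*A^-7
  A^-1 * (86*d + 39*d^3 + d^5) = -A^9 - 44*A^5 - 213*A - 213*A^-3 - 44*A^-7 - A^-11
  A^-3 * (21 + 58*d^2 + 5*d^4) = 5*A^5 + 78*A + 167*A^-3 + 78*A^-7 + 5*A^-11
  A^-5 * (26*d + 10*d^3) = -10*A - 56*A^-3 - 56*A^-7 - 10*A^-11
  A^-7 * (3 + 6*d^2) = 6*A^-3 + 15*A^-7 + 6*A^-11
  A^-9 * (d) = -A^-7 - A^-11
Summing the groups: <K> = A^17 - 2*A^13 + 2*A^9 - 3*A^5 + 3*A - 3*A^-3 + 2*A^-7 - A^-11
Normalise by the writhe: (-A^3)^(-w) = (-A^3)^(1) = -A^3, so f(A) = -A^3 * <K> = -A^20 + 2*A^16 - 2*A^12 + 3*A^8 - 3*A^4 + 3 - 2*A^-4 + A^-8.
Substitute A = t^(-1/4), i.e. A^e → t^(-e/4): V(t) = t^2 - 2*t + 3 - 3*t^-1 + 3*t^-2 - 2*t^-3 + 2*t^-4 - t^-5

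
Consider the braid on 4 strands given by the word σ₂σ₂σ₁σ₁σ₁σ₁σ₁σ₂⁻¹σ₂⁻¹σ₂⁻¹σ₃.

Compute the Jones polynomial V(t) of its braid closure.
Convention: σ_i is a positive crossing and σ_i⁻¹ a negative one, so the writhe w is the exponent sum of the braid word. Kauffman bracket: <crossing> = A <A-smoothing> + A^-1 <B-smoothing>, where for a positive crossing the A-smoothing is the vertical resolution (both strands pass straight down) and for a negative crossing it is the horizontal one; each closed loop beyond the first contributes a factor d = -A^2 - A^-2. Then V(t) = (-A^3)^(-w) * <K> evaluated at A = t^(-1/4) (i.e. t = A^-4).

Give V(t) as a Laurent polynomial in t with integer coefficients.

The presented braid s2 s2 s1 s1 s1 s1 s1 s2^-1 s2^-1 s2^-1 s3 on 4 strands reduces by inverse Markov moves (closure unchanged at each step):
  Destabilize: the word has the form β·s3 where s3 occurs only as the final letter (β ∈ B_3); drop it and the last strand → 3 strands.
  Deconjugate: the word is γ·β·γ⁻¹ with γ = s2 s2 (prefix) and γ⁻¹ = s2^-1 s2^-1 (suffix); strip both.
Reduced to β = s1 s1 s1 s1 s1 s2^-1 on 3 strands, 6 crossings.
Compute on β:
Braid: s1 s1 s1 s1 s1 s2^-1 on 3 strands, 6 crossings.
Writhe w = (#positive) - (#negative) = 5 - 1 = 4.
State-sum expansion of <K>. There are 2^6 = 64 states.
For each crossing: s=0 is the vertical smoothing, s=1 horizontal. Crossing k contributes A^(sign_k * (1 - 2*s_k)); loop factor d = -A^2 - A^-2.
Tabulate the states by total A-exponent and number of loops L (A-exp: L × count):
  A^6: L=2 ×1
  A^4: L=1 ×5, L=3 ×1
  A^2: L=2 ×15
  A^0: L=3 ×20
  A^-2: L=4 ×15
  A^-4: L=5 ×6
  A^-6: L=6 ×1
Each group contributes A^e * Σ count * d^(L-1):
Powers of d = -A^2 - A^-2: d^2 = A^4 + 2 + A^-4; d^3 = -A^6 - 3*A^2 - 3*A^-2 - A^-6; d^4 = A^8 + 4*A^4 + 6 + 4*A^-4 + A^-8; d^5 = -A^10 - 5*A^6 - 10*A^2 - 10*A^-2 - 5*A^-6 - A^-10.
  A^6 * (d) = -A^8 - A^4
  A^4 * (5 + d^2) = A^8 + 7*A^4 + 1
  A^2 * (15*d) = -15*A^4 - 15
  A^0 * (20*d^2) = 20*A^4 + 40 + 20*A^-4
  A^-2 * (15*d^3) = -15*A^4 - 45 - 45*A^-4 - 15*A^-8
  A^-4 * (6*d^4) = 6*A^4 + 24 + 36*A^-4 + 24*A^-8 + 6*A^-12
  A^-6 * (d^5) = -A^4 - 5 - 10*A^-4 - 10*A^-8 - 5*A^-12 - A^-16
Summing the groups: <K> = A^4 + A^-4 - A^-8 + A^-12 - A^-16
Normalise by the writhe: (-A^3)^(-w) = (-A^3)^(-4) = A^-12, so f(A) = A^-12 * <K> = A^-8 + A^-16 - A^-20 + A^-24 - A^-28.
Substitute A = t^(-1/4), i.e. A^e → t^(-e/4): V(t) = -t^7 + t^6 - t^5 + t^4 + t^2

Answer: -t^7 + t^6 - t^5 + t^4 + t^2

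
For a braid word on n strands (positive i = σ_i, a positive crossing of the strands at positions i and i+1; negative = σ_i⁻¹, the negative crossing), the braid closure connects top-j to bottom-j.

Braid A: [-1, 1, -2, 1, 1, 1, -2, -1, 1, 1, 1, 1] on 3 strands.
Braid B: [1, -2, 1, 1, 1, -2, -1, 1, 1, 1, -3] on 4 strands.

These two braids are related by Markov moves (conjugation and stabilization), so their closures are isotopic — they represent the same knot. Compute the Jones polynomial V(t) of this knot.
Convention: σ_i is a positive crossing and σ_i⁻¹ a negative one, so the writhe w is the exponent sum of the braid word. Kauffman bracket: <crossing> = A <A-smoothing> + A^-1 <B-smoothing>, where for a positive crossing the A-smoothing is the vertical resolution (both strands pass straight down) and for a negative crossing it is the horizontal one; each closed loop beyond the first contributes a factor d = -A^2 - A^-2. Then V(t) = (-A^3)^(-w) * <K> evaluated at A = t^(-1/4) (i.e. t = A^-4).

t^8 - 2*t^7 + 3*t^6 - 4*t^5 + 3*t^4 - 3*t^3 + 3*t^2 - t + 1

Derivation:
Markov-equivalent braids have isotopic closures, hence identical knot invariants. Strip the Markov moves from each word to reach a common short braid β, then compute V(t) once on β.
Braid A: s1^-1 s1 s2^-1 s1 s1 s1 s2^-1 s1^-1 s1 s1 s1 s1 on 3 strands reduces by inverse Markov moves (closure unchanged at each step):
  Deconjugate: the word is γ·β·γ⁻¹ with γ = s1^-1 (prefix) and γ⁻¹ = s1 (suffix); strip both.
Reduced to β = s1 s2^-1 s1 s1 s1 s2^-1 s1^-1 s1 s1 s1 on 3 strands, 10 crossings.
Braid B: s1 s2^-1 s1 s1 s1 s2^-1 s1^-1 s1 s1 s1 s3^-1 on 4 strands reduces by inverse Markov moves (closure unchanged at each step):
  Destabilize: the word has the form β·s3^-1 where s3^-1 occurs only as the final letter (β ∈ B_3); drop it and the last strand → 3 strands.
Reduced to β = s1 s2^-1 s1 s1 s1 s2^-1 s1^-1 s1 s1 s1 on 3 strands, 10 crossings.
Both give the same β = s1 s2^-1 s1 s1 s1 s2^-1 s1^-1 s1 s1 s1 on 3 strands, so one state sum suffices:
First cancel adjacent σ_i σ_i⁻¹ pairs (Reidemeister II — same braid, same closure): s1 s2^-1 s1 s1 s1 s2^-1 s1^-1 s1 s1 s1 → s1 s2^-1 s1 s1 s1 s2^-1 s1 s1.
Braid: s1 s2^-1 s1 s1 s1 s2^-1 s1 s1 on 3 strands, 8 crossings.
Writhe w = (#positive) - (#negative) = 6 - 2 = 4.
State-sum expansion of <K>. There are 2^8 = 256 states.
Each crossing splits two ways (0=vertical, 1=horizontal). The state's weight is A^(#A-smoothings - #B-smoothings) * d^(loops - 1).
Tabulate the states by total A-exponent and number of loops L (A-exp: L × count):
  A^8: L=3 ×1
  A^6: L=2 ×8
  A^4: L=1 ×21, L=3 ×7
  A^2: L=2 ×54, L=4 ×2
  A^0: L=3 ×70
  A^-2: L=4 ×56
  A^-4: L=5 ×28
  A^-6: L=6 ×8
  A^-8: L=7 ×1
Each group contributes A^e * Σ count * d^(L-1):
Powers of d = -A^2 - A^-2: d^2 = A^4 + 2 + A^-4; d^3 = -A^6 - 3*A^2 - 3*A^-2 - A^-6; d^4 = A^8 + 4*A^4 + 6 + 4*A^-4 + A^-8; d^5 = -A^10 - 5*A^6 - 10*A^2 - 10*A^-2 - 5*A^-6 - A^-10; d^6 = A^12 + 6*A^8 + 15*A^4 + 20 + 15*A^-4 + 6*A^-8 + A^-12.
  A^8 * (d^2) = A^12 + 2*A^8 + A^4
  A^6 * (8*d) = -8*A^8 - 8*A^4
  A^4 * (21 + 7*d^2) = 7*A^8 + 35*A^4 + 7
  A^2 * (54*d + 2*d^3) = -2*A^8 - 60*A^4 - 60 - 2*A^-4
  A^0 * (70*d^2) = 70*A^4 + 140 + 70*A^-4
  A^-2 * (56*d^3) = -56*A^4 - 168 - 168*A^-4 - 56*A^-8
  A^-4 * (28*d^4) = 28*A^4 + 112 + 168*A^-4 + 112*A^-8 + 28*A^-12
  A^-6 * (8*d^5) = -8*A^4 - 40 - 80*A^-4 - 80*A^-8 - 40*A^-12 - 8*A^-16
  A^-8 * (d^6) = A^4 + 6 + 15*A^-4 + 20*A^-8 + 15*A^-12 + 6*A^-16 + A^-20
Summing the groups: <K> = A^12 - A^8 + 3*A^4 - 3 + 3*A^-4 - 4*A^-8 + 3*A^-12 - 2*A^-16 + A^-20
Normalise by the writhe: (-A^3)^(-w) = (-A^3)^(-4) = A^-12, so f(A) = A^-12 * <K> = 1 - A^-4 + 3*A^-8 - 3*A^-12 + 3*A^-16 - 4*A^-20 + 3*A^-24 - 2*A^-28 + A^-32.
Substitute A = t^(-1/4), i.e. A^e → t^(-e/4): V(t) = t^8 - 2*t^7 + 3*t^6 - 4*t^5 + 3*t^4 - 3*t^3 + 3*t^2 - t + 1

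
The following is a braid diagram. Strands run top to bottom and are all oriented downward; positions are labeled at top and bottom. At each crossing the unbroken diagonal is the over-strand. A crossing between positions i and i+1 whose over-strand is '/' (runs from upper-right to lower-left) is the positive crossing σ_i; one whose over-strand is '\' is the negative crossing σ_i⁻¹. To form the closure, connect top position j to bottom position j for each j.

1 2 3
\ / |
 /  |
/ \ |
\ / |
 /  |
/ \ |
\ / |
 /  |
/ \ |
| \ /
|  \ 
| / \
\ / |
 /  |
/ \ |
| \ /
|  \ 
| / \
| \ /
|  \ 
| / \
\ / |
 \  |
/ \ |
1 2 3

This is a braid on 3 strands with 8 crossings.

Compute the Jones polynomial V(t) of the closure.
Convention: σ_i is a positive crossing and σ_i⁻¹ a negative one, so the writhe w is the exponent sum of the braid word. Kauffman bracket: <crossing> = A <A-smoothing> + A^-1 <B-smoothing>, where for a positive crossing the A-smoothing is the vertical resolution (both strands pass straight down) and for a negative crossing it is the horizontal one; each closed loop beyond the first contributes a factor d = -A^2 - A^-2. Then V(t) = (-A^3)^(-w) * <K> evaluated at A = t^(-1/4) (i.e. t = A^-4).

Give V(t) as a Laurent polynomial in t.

Reading the diagram top to bottom ('/'-over between positions i,i+1 = s_i, '\'-over = s_i^-1): braid word = s1 s1 s1 s2^-1 s1 s2^-1 s2^-1 s1^-1.
The presented braid s1 s1 s1 s2^-1 s1 s2^-1 s2^-1 s1^-1 on 3 strands reduces by inverse Markov moves (closure unchanged at each step):
  Deconjugate: the word is γ·β·γ⁻¹ with γ = s1 (prefix) and γ⁻¹ = s1^-1 (suffix); strip both.
Reduced to β = s1 s1 s2^-1 s1 s2^-1 s2^-1 on 3 strands, 6 crossings.
Compute on β:
Braid: s1 s1 s2^-1 s1 s2^-1 s2^-1 on 3 strands, 6 crossings.
Writhe w = (#positive) - (#negative) = 3 - 3 = 0.
Computing the Kauffman bracket via state sum. There are 2^6 = 64 states.
Smooth each crossing (0=||, 1=⌣⌢); contribution A^(Σ sign_k(1-2s_k)) * d^(L-1).
Tabulate the states by total A-exponent and number of loops L (A-exp: L × count):
  A^6: L=4 ×1
  A^4: L=3 ×6
  A^2: L=2 ×14, L=4 ×1
  A^0: L=1 ×13, L=3 ×7
  A^-2: L=2 ×14, L=4 ×1
  A^-4: L=3 ×6
  A^-6: L=4 ×1
Each group contributes A^e * Σ count * d^(L-1):
Powers of d = -A^2 - A^-2: d^2 = A^4 + 2 + A^-4; d^3 = -A^6 - 3*A^2 - 3*A^-2 - A^-6.
  A^6 * (d^3) = -A^12 - 3*A^8 - 3*A^4 - 1
  A^4 * (6*d^2) = 6*A^8 + 12*A^4 + 6
  A^2 * (14*d + d^3) = -A^8 - 17*A^4 - 17 - A^-4
  A^0 * (13 + 7*d^2) = 7*A^4 + 27 + 7*A^-4
  A^-2 * (14*d + d^3) = -A^4 - 17 - 17*A^-4 - A^-8
  A^-4 * (6*d^2) = 6 + 12*A^-4 + 6*A^-8
  A^-6 * (d^3) = -1 - 3*A^-4 - 3*A^-8 - A^-12
Summing the groups: <K> = -A^12 + 2*A^8 - 2*A^4 + 3 - 2*A^-4 + 2*A^-8 - A^-12
Normalise by the writhe: (-A^3)^(-w) = (-A^3)^(0) = 1, so f(A) = 1 * <K> = -A^12 + 2*A^8 - 2*A^4 + 3 - 2*A^-4 + 2*A^-8 - A^-12.
Substitute A = t^(-1/4), i.e. A^e → t^(-e/4): V(t) = -t^3 + 2*t^2 - 2*t + 3 - 2*t^-1 + 2*t^-2 - t^-3

Answer: -t^3 + 2*t^2 - 2*t + 3 - 2*t^-1 + 2*t^-2 - t^-3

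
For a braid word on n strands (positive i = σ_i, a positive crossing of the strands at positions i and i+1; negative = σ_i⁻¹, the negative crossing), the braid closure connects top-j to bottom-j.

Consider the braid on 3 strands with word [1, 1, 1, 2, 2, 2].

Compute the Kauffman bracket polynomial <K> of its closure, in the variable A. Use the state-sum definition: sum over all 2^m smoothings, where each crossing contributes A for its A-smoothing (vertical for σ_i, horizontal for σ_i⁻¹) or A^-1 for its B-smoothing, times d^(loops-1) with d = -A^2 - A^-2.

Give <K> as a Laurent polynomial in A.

Braid: s1 s1 s1 s2 s2 s2 on 3 strands, 6 crossings.
Writhe w = (#positive) - (#negative) = 6 - 0 = 6.
State-sum expansion of <K>. There are 2^6 = 64 states.
For each crossing: s=0 is the vertical smoothing, s=1 horizontal. Crossing k contributes A^(sign_k * (1 - 2*s_k)); loop factor d = -A^2 - A^-2.
Tabulate the states by total A-exponent and number of loops L (A-exp: L × count):
  A^6: L=3 ×1
  A^4: L=2 ×6
  A^2: L=1 ×9, L=3 ×6
  A^0: L=2 ×18, L=4 ×2
  A^-2: L=3 ×15
  A^-4: L=4 ×6
  A^-6: L=5 ×1
Each group contributes A^e * Σ count * d^(L-1):
Powers of d = -A^2 - A^-2: d^2 = A^4 + 2 + A^-4; d^3 = -A^6 - 3*A^2 - 3*A^-2 - A^-6; d^4 = A^8 + 4*A^4 + 6 + 4*A^-4 + A^-8.
  A^6 * (d^2) = A^10 + 2*A^6 + A^2
  A^4 * (6*d) = -6*A^6 - 6*A^2
  A^2 * (9 + 6*d^2) = 6*A^6 + 21*A^2 + 6*A^-2
  A^0 * (18*d + 2*d^3) = -2*A^6 - 24*A^2 - 24*A^-2 - 2*A^-6
  A^-2 * (15*d^2) = 15*A^2 + 30*A^-2 + 15*A^-6
  A^-4 * (6*d^3) = -6*A^2 - 18*A^-2 - 18*A^-6 - 6*A^-10
  A^-6 * (d^4) = A^2 + 4*A^-2 + 6*A^-6 + 4*A^-10 + A^-14
Summing the groups: <K> = A^10 + 2*A^2 - 2*A^-2 + A^-6 - 2*A^-10 + A^-14

Answer: A^10 + 2*A^2 - 2*A^-2 + A^-6 - 2*A^-10 + A^-14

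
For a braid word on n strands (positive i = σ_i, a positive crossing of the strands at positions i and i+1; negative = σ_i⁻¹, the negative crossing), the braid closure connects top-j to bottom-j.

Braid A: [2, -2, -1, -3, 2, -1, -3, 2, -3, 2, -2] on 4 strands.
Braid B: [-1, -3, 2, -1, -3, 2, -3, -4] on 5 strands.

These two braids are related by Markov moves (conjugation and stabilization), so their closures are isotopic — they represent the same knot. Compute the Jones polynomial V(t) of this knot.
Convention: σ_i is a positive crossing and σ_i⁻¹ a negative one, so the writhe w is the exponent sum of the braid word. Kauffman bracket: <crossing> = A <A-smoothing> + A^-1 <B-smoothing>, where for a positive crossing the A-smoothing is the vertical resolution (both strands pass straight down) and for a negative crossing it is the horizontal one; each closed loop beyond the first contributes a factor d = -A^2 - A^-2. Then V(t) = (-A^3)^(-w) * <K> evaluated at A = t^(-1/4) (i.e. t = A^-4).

Markov-equivalent braids have isotopic closures, hence identical knot invariants. Strip the Markov moves from each word to reach a common short braid β, then compute V(t) once on β.
Braid A: s2 s2^-1 s1^-1 s3^-1 s2 s1^-1 s3^-1 s2 s3^-1 s2 s2^-1 on 4 strands reduces by inverse Markov moves (closure unchanged at each step):
  Deconjugate: the word is γ·β·γ⁻¹ with γ = s2 s2^-1 (prefix) and γ⁻¹ = s2 s2^-1 (suffix); strip both.
Reduced to β = s1^-1 s3^-1 s2 s1^-1 s3^-1 s2 s3^-1 on 4 strands, 7 crossings.
Braid B: s1^-1 s3^-1 s2 s1^-1 s3^-1 s2 s3^-1 s4^-1 on 5 strands reduces by inverse Markov moves (closure unchanged at each step):
  Destabilize: the word has the form β·s4^-1 where s4^-1 occurs only as the final letter (β ∈ B_4); drop it and the last strand → 4 strands.
Reduced to β = s1^-1 s3^-1 s2 s1^-1 s3^-1 s2 s3^-1 on 4 strands, 7 crossings.
Both give the same β = s1^-1 s3^-1 s2 s1^-1 s3^-1 s2 s3^-1 on 4 strands, so one state sum suffices:
Braid: s1^-1 s3^-1 s2 s1^-1 s3^-1 s2 s3^-1 on 4 strands, 7 crossings.
Writhe w = (#positive) - (#negative) = 2 - 5 = -3.
Enumerate smoothing states for the bracket polynomial. There are 2^7 = 128 states.
Each crossing splits two ways (0=vertical, 1=horizontal). The state's weight is A^(#A-smoothings - #B-smoothings) * d^(loops - 1).
Tabulate the states by total A-exponent and number of loops L (A-exp: L × count):
  A^7: L=5 ×1
  A^5: L=4 ×7
  A^3: L=3 ×20, L=5 ×1
  A^1: L=2 ×29, L=4 ×6
  A^-1: L=1 ×19, L=3 ×16
  A^-3: L=2 ×19, L=4 ×2
  A^-5: L=3 ×7
  A^-7: L=4 ×1
Each group contributes A^e * Σ count * d^(L-1):
Powers of d = -A^2 - A^-2: d^2 = A^4 + 2 + A^-4; d^3 = -A^6 - 3*A^2 - 3*A^-2 - A^-6; d^4 = A^8 + 4*A^4 + 6 + 4*A^-4 + A^-8.
  A^7 * (d^4) = A^15 + 4*A^11 + 6*A^7 + 4*A^3 + A^-1
  A^5 * (7*d^3) = -7*A^11 - 21*A^7 - 21*A^3 - 7*A^-1
  A^3 * (20*d^2 + d^4) = A^11 + 24*A^7 + 46*A^3 + 24*A^-1 + A^-5
  A^1 * (29*d + 6*d^3) = -6*A^7 - 47*A^3 - 47*A^-1 - 6*A^-5
  A^-1 * (19 + 16*d^2) = 16*A^3 + 51*A^-1 + 16*A^-5
  A^-3 * (19*d + 2*d^3) = -2*A^3 - 25*A^-1 - 25*A^-5 - 2*A^-9
  A^-5 * (7*d^2) = 7*A^-1 + 14*A^-5 + 7*A^-9
  A^-7 * (d^3) = -A^-1 - 3*A^-5 - 3*A^-9 - A^-13
Summing the groups: <K> = A^15 - 2*A^11 + 3*A^7 - 4*A^3 + 3*A^-1 - 3*A^-5 + 2*A^-9 - A^-13
Normalise by the writhe: (-A^3)^(-w) = (-A^3)^(3) = -A^9, so f(A) = -A^9 * <K> = -A^24 + 2*A^20 - 3*A^16 + 4*A^12 - 3*A^8 + 3*A^4 - 2 + A^-4.
Substitute A = t^(-1/4), i.e. A^e → t^(-e/4): V(t) = t - 2 + 3*t^-1 - 3*t^-2 + 4*t^-3 - 3*t^-4 + 2*t^-5 - t^-6

Answer: t - 2 + 3*t^-1 - 3*t^-2 + 4*t^-3 - 3*t^-4 + 2*t^-5 - t^-6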